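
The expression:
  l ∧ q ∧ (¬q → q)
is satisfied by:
  {q: True, l: True}


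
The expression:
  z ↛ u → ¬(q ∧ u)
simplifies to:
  True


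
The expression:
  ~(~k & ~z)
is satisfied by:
  {k: True, z: True}
  {k: True, z: False}
  {z: True, k: False}


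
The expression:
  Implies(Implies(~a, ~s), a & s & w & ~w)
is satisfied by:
  {s: True, a: False}


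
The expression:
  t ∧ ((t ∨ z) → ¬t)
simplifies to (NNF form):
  False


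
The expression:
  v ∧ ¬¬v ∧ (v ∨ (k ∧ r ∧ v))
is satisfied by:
  {v: True}


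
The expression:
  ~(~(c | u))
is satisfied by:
  {c: True, u: True}
  {c: True, u: False}
  {u: True, c: False}


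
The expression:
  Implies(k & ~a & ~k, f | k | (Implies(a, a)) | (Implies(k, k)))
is always true.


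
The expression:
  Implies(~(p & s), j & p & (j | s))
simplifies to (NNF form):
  p & (j | s)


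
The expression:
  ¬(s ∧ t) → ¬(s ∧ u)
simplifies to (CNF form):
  t ∨ ¬s ∨ ¬u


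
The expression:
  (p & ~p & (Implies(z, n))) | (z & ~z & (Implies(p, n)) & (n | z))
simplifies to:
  False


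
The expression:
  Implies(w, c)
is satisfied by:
  {c: True, w: False}
  {w: False, c: False}
  {w: True, c: True}


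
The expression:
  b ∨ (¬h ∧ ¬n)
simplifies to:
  b ∨ (¬h ∧ ¬n)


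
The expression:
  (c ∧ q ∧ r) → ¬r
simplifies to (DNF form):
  ¬c ∨ ¬q ∨ ¬r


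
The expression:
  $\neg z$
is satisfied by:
  {z: False}


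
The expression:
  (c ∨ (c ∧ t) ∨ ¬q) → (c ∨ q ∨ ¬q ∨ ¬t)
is always true.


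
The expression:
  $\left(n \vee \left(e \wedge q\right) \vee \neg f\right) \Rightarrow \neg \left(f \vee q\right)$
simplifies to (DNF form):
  $\left(\neg f \wedge \neg q\right) \vee \left(\neg n \wedge \neg q\right) \vee \left(f \wedge \neg e \wedge \neg f\right) \vee \left(f \wedge \neg e \wedge \neg n\right) \vee \left(f \wedge \neg f \wedge \neg q\right) \vee \left(f \wedge \neg n \wedge \neg q\right) \vee \left(\neg e \wedge \neg f \wedge \neg q\right) \vee \left(\neg e \wedge \neg n \wedge \neg q\right)$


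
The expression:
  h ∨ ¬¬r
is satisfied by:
  {r: True, h: True}
  {r: True, h: False}
  {h: True, r: False}


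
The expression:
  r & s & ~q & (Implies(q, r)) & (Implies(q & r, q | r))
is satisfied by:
  {r: True, s: True, q: False}


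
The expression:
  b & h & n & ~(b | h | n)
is never true.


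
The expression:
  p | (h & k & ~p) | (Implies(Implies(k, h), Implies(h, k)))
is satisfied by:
  {k: True, p: True, h: False}
  {k: True, h: False, p: False}
  {p: True, h: False, k: False}
  {p: False, h: False, k: False}
  {k: True, p: True, h: True}
  {k: True, h: True, p: False}
  {p: True, h: True, k: False}


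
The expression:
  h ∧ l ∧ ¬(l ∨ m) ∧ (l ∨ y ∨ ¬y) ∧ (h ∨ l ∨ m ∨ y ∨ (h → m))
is never true.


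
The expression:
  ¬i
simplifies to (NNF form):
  ¬i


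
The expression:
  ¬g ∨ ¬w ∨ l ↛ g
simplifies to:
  ¬g ∨ ¬w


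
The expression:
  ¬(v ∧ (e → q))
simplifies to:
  (e ∧ ¬q) ∨ ¬v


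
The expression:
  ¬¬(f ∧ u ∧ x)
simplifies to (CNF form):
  f ∧ u ∧ x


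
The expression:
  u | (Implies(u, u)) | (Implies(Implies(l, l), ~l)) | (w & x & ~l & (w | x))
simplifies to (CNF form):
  True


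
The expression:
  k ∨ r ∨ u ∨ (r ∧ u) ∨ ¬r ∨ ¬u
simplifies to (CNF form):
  True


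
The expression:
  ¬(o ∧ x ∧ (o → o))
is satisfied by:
  {o: False, x: False}
  {x: True, o: False}
  {o: True, x: False}


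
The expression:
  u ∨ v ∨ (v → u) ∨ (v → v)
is always true.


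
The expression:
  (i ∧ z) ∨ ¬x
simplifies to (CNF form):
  (i ∨ ¬x) ∧ (z ∨ ¬x)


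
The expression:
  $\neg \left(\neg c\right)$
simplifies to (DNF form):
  $c$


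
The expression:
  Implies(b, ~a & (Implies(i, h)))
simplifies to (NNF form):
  ~b | (h & ~a) | (~a & ~i)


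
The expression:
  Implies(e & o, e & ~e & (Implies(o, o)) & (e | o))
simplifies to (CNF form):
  ~e | ~o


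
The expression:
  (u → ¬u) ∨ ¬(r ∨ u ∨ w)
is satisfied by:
  {u: False}


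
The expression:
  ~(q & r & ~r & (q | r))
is always true.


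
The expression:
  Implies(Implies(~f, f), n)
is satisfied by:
  {n: True, f: False}
  {f: False, n: False}
  {f: True, n: True}


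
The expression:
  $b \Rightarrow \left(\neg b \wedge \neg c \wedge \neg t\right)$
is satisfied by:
  {b: False}


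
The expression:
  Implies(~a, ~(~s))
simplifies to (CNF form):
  a | s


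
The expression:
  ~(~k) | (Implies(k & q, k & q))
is always true.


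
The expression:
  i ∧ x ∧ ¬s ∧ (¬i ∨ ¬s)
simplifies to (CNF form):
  i ∧ x ∧ ¬s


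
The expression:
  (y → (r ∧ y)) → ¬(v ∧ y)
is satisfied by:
  {v: False, y: False, r: False}
  {r: True, v: False, y: False}
  {y: True, v: False, r: False}
  {r: True, y: True, v: False}
  {v: True, r: False, y: False}
  {r: True, v: True, y: False}
  {y: True, v: True, r: False}


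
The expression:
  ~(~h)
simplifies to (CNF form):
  h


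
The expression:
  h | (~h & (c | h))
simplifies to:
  c | h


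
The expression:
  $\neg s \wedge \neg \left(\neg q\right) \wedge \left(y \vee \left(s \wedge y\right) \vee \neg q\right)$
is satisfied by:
  {y: True, q: True, s: False}


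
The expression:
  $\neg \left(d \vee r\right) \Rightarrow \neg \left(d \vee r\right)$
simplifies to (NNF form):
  $\text{True}$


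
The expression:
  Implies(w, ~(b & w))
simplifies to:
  ~b | ~w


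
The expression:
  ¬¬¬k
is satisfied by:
  {k: False}


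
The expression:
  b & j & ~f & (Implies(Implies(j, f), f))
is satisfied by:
  {j: True, b: True, f: False}


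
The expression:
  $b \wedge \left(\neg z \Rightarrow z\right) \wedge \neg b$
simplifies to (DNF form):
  $\text{False}$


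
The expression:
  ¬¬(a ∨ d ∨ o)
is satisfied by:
  {a: True, d: True, o: True}
  {a: True, d: True, o: False}
  {a: True, o: True, d: False}
  {a: True, o: False, d: False}
  {d: True, o: True, a: False}
  {d: True, o: False, a: False}
  {o: True, d: False, a: False}


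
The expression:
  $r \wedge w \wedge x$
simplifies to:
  $r \wedge w \wedge x$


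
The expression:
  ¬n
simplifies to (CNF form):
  ¬n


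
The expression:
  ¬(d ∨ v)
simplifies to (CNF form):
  ¬d ∧ ¬v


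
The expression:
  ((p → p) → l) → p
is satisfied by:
  {p: True, l: False}
  {l: False, p: False}
  {l: True, p: True}


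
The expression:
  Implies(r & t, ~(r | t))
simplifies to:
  ~r | ~t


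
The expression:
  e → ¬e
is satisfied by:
  {e: False}


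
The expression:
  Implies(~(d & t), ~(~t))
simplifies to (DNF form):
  t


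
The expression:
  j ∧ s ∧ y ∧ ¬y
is never true.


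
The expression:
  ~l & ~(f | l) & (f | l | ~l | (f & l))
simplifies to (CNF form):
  ~f & ~l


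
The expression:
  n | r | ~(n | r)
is always true.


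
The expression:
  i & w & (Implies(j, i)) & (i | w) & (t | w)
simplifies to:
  i & w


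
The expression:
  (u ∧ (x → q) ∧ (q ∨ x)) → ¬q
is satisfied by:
  {u: False, q: False}
  {q: True, u: False}
  {u: True, q: False}


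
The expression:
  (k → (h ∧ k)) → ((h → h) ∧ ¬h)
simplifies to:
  ¬h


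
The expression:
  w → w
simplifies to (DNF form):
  True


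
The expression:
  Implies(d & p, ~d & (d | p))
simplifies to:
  ~d | ~p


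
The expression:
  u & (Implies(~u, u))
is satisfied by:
  {u: True}


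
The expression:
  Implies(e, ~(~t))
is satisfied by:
  {t: True, e: False}
  {e: False, t: False}
  {e: True, t: True}


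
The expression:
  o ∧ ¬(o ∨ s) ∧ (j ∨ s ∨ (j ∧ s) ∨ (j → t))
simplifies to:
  False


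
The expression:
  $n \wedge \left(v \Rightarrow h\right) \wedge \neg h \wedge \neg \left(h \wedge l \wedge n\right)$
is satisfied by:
  {n: True, v: False, h: False}


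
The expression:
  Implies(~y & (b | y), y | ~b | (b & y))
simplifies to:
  y | ~b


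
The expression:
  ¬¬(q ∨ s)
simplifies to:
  q ∨ s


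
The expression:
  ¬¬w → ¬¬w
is always true.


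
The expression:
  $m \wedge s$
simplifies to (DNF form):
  $m \wedge s$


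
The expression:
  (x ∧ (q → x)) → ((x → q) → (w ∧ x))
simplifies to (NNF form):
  w ∨ ¬q ∨ ¬x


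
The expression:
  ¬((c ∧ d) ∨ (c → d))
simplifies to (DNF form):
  c ∧ ¬d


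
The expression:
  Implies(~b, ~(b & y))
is always true.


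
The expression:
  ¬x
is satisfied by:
  {x: False}


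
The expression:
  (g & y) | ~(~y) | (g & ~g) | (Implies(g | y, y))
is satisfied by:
  {y: True, g: False}
  {g: False, y: False}
  {g: True, y: True}


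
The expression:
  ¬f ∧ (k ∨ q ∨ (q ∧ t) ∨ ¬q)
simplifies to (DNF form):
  ¬f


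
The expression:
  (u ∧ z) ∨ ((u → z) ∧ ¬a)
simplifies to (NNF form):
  (u ∧ z) ∨ (¬a ∧ ¬u)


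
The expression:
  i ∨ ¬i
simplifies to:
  True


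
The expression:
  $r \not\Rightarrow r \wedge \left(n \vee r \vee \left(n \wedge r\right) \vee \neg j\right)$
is never true.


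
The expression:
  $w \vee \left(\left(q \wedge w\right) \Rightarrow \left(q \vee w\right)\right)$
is always true.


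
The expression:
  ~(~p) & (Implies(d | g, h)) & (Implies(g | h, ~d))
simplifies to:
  p & ~d & (h | ~g)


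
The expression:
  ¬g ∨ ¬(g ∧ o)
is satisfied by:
  {g: False, o: False}
  {o: True, g: False}
  {g: True, o: False}


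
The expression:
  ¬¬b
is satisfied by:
  {b: True}


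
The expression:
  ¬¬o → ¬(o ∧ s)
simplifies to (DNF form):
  ¬o ∨ ¬s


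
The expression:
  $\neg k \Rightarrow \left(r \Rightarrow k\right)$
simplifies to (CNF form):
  $k \vee \neg r$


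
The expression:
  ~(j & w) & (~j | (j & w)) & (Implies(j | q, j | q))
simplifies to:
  ~j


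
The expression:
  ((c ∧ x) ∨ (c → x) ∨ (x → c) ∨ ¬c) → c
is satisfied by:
  {c: True}


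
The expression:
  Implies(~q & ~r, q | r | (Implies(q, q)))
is always true.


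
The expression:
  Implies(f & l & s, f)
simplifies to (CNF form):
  True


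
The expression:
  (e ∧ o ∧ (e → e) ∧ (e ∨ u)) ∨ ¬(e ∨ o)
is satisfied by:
  {o: False, e: False}
  {e: True, o: True}


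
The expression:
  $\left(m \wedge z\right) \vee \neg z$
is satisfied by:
  {m: True, z: False}
  {z: False, m: False}
  {z: True, m: True}


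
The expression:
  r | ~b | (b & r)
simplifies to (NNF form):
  r | ~b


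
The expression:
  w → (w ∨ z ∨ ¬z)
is always true.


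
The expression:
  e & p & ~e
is never true.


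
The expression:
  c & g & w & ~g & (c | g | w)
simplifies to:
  False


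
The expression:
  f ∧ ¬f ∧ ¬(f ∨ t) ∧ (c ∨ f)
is never true.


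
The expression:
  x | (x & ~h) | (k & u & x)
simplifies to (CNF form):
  x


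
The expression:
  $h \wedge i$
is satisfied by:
  {h: True, i: True}


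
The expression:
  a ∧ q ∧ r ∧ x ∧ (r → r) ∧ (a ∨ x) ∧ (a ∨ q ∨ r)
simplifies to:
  a ∧ q ∧ r ∧ x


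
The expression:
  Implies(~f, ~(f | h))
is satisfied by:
  {f: True, h: False}
  {h: False, f: False}
  {h: True, f: True}


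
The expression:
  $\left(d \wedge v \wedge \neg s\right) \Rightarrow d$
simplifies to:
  $\text{True}$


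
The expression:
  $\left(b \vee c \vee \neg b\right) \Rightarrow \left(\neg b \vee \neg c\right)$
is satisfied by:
  {c: False, b: False}
  {b: True, c: False}
  {c: True, b: False}


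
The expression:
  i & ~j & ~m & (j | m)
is never true.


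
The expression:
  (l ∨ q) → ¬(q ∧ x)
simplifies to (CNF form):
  ¬q ∨ ¬x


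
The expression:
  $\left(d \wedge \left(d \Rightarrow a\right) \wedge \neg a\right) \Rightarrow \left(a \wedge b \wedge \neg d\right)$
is always true.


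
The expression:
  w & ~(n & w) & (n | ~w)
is never true.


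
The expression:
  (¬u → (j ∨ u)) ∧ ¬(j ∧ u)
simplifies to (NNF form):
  (j ∧ ¬u) ∨ (u ∧ ¬j)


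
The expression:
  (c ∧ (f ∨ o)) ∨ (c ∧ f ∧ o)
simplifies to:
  c ∧ (f ∨ o)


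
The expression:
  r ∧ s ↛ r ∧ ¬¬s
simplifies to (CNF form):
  False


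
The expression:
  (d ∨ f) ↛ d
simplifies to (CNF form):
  f ∧ ¬d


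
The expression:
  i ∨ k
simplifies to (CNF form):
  i ∨ k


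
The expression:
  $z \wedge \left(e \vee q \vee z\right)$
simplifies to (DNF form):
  $z$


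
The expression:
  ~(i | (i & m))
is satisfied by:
  {i: False}


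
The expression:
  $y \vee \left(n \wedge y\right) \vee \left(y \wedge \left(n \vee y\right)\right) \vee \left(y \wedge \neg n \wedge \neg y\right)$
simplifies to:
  $y$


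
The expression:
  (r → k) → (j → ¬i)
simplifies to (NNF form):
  (r ∧ ¬k) ∨ ¬i ∨ ¬j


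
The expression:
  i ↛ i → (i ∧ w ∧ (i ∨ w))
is always true.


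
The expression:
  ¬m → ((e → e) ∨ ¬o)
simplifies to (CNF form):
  True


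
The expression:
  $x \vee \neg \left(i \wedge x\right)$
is always true.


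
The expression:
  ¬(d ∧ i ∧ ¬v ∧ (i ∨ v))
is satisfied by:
  {v: True, d: False, i: False}
  {v: False, d: False, i: False}
  {i: True, v: True, d: False}
  {i: True, v: False, d: False}
  {d: True, v: True, i: False}
  {d: True, v: False, i: False}
  {d: True, i: True, v: True}


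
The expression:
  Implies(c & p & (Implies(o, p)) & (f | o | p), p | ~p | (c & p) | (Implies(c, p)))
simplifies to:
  True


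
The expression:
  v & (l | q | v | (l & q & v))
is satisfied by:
  {v: True}


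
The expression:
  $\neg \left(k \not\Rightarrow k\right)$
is always true.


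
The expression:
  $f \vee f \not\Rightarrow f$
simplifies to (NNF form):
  $f$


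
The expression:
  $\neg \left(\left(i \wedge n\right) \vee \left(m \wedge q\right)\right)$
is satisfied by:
  {n: False, m: False, q: False, i: False}
  {i: True, n: False, m: False, q: False}
  {q: True, n: False, m: False, i: False}
  {i: True, q: True, n: False, m: False}
  {m: True, i: False, n: False, q: False}
  {i: True, m: True, n: False, q: False}
  {n: True, i: False, m: False, q: False}
  {q: True, n: True, i: False, m: False}
  {m: True, n: True, i: False, q: False}


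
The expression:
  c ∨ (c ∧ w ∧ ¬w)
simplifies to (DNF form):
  c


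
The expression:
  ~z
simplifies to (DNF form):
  ~z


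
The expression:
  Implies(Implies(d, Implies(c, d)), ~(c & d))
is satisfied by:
  {c: False, d: False}
  {d: True, c: False}
  {c: True, d: False}


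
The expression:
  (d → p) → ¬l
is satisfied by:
  {d: True, p: False, l: False}
  {p: False, l: False, d: False}
  {d: True, p: True, l: False}
  {p: True, d: False, l: False}
  {l: True, d: True, p: False}


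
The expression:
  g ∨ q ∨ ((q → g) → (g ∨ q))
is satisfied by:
  {q: True, g: True}
  {q: True, g: False}
  {g: True, q: False}


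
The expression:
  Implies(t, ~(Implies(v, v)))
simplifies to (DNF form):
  ~t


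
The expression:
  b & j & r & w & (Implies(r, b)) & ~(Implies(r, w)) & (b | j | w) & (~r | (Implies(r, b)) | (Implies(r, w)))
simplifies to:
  False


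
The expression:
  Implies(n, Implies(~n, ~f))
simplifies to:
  True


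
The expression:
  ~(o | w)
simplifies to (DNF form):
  ~o & ~w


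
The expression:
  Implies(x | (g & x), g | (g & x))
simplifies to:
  g | ~x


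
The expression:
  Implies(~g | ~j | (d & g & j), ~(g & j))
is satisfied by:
  {g: False, d: False, j: False}
  {j: True, g: False, d: False}
  {d: True, g: False, j: False}
  {j: True, d: True, g: False}
  {g: True, j: False, d: False}
  {j: True, g: True, d: False}
  {d: True, g: True, j: False}


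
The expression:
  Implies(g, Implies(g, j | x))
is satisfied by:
  {x: True, j: True, g: False}
  {x: True, j: False, g: False}
  {j: True, x: False, g: False}
  {x: False, j: False, g: False}
  {g: True, x: True, j: True}
  {g: True, x: True, j: False}
  {g: True, j: True, x: False}


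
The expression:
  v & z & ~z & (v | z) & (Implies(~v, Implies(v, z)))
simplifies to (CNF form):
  False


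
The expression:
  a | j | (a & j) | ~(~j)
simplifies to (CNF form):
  a | j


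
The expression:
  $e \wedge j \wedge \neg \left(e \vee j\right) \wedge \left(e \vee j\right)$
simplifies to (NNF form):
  $\text{False}$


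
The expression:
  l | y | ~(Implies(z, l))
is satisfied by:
  {y: True, z: True, l: True}
  {y: True, z: True, l: False}
  {y: True, l: True, z: False}
  {y: True, l: False, z: False}
  {z: True, l: True, y: False}
  {z: True, l: False, y: False}
  {l: True, z: False, y: False}


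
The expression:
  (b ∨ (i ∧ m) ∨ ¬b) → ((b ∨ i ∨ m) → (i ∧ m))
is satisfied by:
  {i: True, m: True, b: False}
  {i: True, m: True, b: True}
  {b: False, i: False, m: False}


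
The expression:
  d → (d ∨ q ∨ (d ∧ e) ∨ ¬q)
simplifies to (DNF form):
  True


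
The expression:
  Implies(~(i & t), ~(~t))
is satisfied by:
  {t: True}


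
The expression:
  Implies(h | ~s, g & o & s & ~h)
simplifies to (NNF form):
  s & ~h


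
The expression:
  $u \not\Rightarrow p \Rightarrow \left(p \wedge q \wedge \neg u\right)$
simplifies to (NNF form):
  $p \vee \neg u$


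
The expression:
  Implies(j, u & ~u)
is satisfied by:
  {j: False}


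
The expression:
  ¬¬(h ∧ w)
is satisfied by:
  {h: True, w: True}


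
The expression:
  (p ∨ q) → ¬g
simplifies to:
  (¬p ∧ ¬q) ∨ ¬g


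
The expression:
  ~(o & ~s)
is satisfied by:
  {s: True, o: False}
  {o: False, s: False}
  {o: True, s: True}


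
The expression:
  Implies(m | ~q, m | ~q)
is always true.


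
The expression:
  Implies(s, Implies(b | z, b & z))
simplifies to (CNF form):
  (b | ~b | ~s) & (b | ~s | ~z) & (z | ~b | ~s) & (z | ~s | ~z)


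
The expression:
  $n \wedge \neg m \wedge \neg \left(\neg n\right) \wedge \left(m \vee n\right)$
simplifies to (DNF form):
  $n \wedge \neg m$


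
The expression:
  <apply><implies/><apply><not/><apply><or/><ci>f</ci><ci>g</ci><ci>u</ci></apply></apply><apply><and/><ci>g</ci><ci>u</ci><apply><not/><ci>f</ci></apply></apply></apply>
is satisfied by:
  {g: True, u: True, f: True}
  {g: True, u: True, f: False}
  {g: True, f: True, u: False}
  {g: True, f: False, u: False}
  {u: True, f: True, g: False}
  {u: True, f: False, g: False}
  {f: True, u: False, g: False}


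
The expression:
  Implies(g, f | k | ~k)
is always true.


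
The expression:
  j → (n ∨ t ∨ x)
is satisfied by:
  {n: True, x: True, t: True, j: False}
  {n: True, x: True, t: False, j: False}
  {n: True, t: True, x: False, j: False}
  {n: True, t: False, x: False, j: False}
  {x: True, t: True, n: False, j: False}
  {x: True, t: False, n: False, j: False}
  {t: True, n: False, x: False, j: False}
  {t: False, n: False, x: False, j: False}
  {j: True, n: True, x: True, t: True}
  {j: True, n: True, x: True, t: False}
  {j: True, n: True, t: True, x: False}
  {j: True, n: True, t: False, x: False}
  {j: True, x: True, t: True, n: False}
  {j: True, x: True, t: False, n: False}
  {j: True, t: True, x: False, n: False}


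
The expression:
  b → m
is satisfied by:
  {m: True, b: False}
  {b: False, m: False}
  {b: True, m: True}


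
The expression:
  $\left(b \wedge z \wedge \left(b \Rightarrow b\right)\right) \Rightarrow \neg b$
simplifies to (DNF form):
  $\neg b \vee \neg z$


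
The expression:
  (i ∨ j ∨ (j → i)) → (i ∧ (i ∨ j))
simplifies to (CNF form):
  i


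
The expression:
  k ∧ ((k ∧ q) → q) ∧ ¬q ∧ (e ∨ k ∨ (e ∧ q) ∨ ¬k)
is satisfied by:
  {k: True, q: False}


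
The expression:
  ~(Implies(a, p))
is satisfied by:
  {a: True, p: False}


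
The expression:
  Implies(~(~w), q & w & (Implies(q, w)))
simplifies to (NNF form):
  q | ~w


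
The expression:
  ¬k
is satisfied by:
  {k: False}


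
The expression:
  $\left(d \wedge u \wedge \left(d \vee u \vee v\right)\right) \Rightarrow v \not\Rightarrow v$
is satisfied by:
  {u: False, d: False}
  {d: True, u: False}
  {u: True, d: False}


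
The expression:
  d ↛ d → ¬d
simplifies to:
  True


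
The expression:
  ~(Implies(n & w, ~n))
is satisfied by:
  {w: True, n: True}


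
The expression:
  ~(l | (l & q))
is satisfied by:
  {l: False}


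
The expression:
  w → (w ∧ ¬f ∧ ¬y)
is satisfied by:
  {f: False, w: False, y: False}
  {y: True, f: False, w: False}
  {f: True, y: False, w: False}
  {y: True, f: True, w: False}
  {w: True, y: False, f: False}


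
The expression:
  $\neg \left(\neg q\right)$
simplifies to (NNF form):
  $q$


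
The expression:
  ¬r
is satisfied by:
  {r: False}


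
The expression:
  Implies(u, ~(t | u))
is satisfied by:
  {u: False}


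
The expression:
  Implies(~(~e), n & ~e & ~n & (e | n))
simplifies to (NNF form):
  ~e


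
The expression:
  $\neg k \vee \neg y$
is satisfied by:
  {k: False, y: False}
  {y: True, k: False}
  {k: True, y: False}


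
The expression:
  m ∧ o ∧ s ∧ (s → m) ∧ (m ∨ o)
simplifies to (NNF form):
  m ∧ o ∧ s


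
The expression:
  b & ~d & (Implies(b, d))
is never true.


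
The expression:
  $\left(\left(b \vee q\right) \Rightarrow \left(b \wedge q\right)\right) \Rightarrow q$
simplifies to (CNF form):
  $b \vee q$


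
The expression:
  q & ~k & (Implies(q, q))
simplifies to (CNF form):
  q & ~k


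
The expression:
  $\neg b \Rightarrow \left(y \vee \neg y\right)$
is always true.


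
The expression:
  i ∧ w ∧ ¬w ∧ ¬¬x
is never true.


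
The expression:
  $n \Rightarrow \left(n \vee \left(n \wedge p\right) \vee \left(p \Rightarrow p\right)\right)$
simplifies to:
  $\text{True}$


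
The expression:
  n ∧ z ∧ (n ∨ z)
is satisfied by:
  {z: True, n: True}


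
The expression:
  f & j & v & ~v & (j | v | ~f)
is never true.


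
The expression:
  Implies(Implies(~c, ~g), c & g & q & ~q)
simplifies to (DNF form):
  g & ~c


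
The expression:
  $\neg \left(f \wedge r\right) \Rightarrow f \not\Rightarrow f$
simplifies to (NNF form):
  $f \wedge r$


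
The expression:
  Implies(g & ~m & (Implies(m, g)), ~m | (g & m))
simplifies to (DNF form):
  True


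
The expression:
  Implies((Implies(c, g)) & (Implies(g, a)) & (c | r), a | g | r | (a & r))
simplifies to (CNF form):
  True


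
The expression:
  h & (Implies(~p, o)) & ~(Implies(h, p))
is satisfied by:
  {h: True, o: True, p: False}


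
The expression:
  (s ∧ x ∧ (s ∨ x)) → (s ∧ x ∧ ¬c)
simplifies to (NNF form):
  ¬c ∨ ¬s ∨ ¬x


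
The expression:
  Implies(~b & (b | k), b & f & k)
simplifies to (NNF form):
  b | ~k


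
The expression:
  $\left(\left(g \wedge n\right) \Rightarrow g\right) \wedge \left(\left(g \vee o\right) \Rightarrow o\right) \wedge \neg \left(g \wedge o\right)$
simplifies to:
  $\neg g$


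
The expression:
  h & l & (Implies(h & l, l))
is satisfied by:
  {h: True, l: True}


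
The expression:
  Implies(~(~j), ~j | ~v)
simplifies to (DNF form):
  ~j | ~v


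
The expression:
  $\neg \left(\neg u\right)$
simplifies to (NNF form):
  $u$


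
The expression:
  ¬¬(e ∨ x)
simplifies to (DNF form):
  e ∨ x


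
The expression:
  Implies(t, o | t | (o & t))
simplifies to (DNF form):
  True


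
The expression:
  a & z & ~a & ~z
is never true.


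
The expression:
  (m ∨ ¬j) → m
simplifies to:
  j ∨ m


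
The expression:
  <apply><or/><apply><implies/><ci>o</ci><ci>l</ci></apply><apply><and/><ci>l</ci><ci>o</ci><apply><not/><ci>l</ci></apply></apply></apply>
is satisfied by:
  {l: True, o: False}
  {o: False, l: False}
  {o: True, l: True}


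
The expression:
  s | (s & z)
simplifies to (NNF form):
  s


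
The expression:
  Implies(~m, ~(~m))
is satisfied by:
  {m: True}


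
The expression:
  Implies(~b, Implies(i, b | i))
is always true.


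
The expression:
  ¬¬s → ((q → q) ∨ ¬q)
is always true.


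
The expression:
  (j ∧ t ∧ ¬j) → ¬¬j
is always true.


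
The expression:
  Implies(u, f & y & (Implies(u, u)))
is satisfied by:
  {f: True, y: True, u: False}
  {f: True, y: False, u: False}
  {y: True, f: False, u: False}
  {f: False, y: False, u: False}
  {u: True, f: True, y: True}


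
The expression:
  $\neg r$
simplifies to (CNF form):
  $\neg r$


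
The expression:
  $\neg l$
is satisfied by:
  {l: False}


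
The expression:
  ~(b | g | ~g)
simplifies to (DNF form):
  False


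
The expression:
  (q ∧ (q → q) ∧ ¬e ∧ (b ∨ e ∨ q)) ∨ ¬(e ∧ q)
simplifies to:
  ¬e ∨ ¬q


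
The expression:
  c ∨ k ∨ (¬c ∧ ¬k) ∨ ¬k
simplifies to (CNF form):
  True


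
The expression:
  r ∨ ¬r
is always true.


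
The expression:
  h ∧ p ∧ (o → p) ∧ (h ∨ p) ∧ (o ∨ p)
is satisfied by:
  {h: True, p: True}


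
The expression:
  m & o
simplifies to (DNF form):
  m & o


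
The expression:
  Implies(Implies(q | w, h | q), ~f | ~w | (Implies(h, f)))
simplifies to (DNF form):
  True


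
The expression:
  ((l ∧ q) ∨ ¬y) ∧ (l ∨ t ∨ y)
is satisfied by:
  {q: True, l: True, t: True, y: False}
  {q: True, l: True, t: False, y: False}
  {l: True, t: True, q: False, y: False}
  {l: True, q: False, t: False, y: False}
  {q: True, t: True, l: False, y: False}
  {t: True, q: False, l: False, y: False}
  {y: True, q: True, l: True, t: True}
  {y: True, q: True, l: True, t: False}


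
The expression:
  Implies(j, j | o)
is always true.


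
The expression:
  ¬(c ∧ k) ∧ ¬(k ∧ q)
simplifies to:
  (¬c ∧ ¬q) ∨ ¬k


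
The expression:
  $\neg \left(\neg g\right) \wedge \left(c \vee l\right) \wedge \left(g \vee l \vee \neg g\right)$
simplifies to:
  $g \wedge \left(c \vee l\right)$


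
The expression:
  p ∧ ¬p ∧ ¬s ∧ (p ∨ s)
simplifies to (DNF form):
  False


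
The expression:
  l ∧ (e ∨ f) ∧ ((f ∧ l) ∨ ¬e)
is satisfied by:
  {f: True, l: True}


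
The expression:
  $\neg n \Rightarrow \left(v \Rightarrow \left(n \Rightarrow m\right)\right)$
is always true.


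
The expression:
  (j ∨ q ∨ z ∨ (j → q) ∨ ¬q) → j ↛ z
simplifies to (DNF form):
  j ∧ ¬z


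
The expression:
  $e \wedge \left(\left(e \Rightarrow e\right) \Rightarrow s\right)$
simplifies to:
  $e \wedge s$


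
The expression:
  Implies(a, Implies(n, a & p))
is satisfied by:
  {p: True, n: False, a: False}
  {p: False, n: False, a: False}
  {a: True, p: True, n: False}
  {a: True, p: False, n: False}
  {n: True, p: True, a: False}
  {n: True, p: False, a: False}
  {n: True, a: True, p: True}


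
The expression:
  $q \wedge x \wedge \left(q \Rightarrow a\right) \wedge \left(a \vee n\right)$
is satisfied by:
  {a: True, x: True, q: True}


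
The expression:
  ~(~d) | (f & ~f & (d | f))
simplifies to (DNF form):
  d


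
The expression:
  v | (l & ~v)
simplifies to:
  l | v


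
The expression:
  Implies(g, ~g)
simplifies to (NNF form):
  ~g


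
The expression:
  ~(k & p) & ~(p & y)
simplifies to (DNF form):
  ~p | (~k & ~y)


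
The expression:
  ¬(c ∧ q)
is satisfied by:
  {c: False, q: False}
  {q: True, c: False}
  {c: True, q: False}


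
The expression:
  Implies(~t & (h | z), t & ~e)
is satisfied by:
  {t: True, z: False, h: False}
  {t: True, h: True, z: False}
  {t: True, z: True, h: False}
  {t: True, h: True, z: True}
  {h: False, z: False, t: False}


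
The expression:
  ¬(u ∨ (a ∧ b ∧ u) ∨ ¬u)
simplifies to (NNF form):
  False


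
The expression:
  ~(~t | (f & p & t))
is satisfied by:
  {t: True, p: False, f: False}
  {t: True, f: True, p: False}
  {t: True, p: True, f: False}


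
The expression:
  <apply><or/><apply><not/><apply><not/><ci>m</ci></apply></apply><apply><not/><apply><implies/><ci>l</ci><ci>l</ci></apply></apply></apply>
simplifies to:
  <ci>m</ci>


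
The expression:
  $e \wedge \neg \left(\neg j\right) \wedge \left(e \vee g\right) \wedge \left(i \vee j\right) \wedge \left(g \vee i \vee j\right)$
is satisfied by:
  {j: True, e: True}


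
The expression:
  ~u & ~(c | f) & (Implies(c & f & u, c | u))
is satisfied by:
  {u: False, f: False, c: False}


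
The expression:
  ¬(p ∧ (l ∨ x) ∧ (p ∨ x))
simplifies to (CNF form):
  (¬l ∨ ¬p) ∧ (¬p ∨ ¬x)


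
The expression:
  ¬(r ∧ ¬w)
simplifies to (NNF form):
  w ∨ ¬r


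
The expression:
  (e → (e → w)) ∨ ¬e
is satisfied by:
  {w: True, e: False}
  {e: False, w: False}
  {e: True, w: True}


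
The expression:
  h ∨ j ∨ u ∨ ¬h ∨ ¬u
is always true.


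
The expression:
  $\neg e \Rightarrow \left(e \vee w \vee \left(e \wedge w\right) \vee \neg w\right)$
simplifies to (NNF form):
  $\text{True}$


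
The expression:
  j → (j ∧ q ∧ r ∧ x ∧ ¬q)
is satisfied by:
  {j: False}


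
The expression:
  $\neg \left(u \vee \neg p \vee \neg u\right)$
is never true.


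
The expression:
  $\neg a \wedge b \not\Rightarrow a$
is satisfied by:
  {b: True, a: False}


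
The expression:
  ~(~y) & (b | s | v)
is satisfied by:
  {b: True, v: True, s: True, y: True}
  {b: True, v: True, y: True, s: False}
  {b: True, s: True, y: True, v: False}
  {b: True, y: True, s: False, v: False}
  {v: True, y: True, s: True, b: False}
  {v: True, y: True, s: False, b: False}
  {y: True, s: True, v: False, b: False}


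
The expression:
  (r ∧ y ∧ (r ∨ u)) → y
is always true.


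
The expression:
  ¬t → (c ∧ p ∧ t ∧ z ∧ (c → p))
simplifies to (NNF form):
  t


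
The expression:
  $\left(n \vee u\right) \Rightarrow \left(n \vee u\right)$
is always true.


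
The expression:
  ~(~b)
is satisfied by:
  {b: True}


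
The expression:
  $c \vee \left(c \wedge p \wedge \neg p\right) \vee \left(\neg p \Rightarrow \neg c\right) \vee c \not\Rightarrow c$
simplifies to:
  $\text{True}$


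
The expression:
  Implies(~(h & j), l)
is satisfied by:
  {l: True, j: True, h: True}
  {l: True, j: True, h: False}
  {l: True, h: True, j: False}
  {l: True, h: False, j: False}
  {j: True, h: True, l: False}


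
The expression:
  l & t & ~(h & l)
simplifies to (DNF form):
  l & t & ~h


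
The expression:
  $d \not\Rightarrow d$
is never true.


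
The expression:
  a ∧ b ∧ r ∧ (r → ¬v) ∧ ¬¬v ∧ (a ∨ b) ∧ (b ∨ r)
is never true.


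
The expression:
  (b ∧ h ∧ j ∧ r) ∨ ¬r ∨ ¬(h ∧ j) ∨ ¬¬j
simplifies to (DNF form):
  True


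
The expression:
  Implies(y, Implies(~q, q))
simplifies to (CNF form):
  q | ~y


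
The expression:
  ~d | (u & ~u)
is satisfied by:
  {d: False}


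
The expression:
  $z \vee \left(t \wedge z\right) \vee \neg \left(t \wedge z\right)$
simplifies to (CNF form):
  $\text{True}$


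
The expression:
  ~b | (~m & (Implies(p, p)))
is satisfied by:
  {m: False, b: False}
  {b: True, m: False}
  {m: True, b: False}


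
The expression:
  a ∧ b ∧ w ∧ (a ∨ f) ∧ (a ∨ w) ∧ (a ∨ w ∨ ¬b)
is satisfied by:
  {a: True, w: True, b: True}


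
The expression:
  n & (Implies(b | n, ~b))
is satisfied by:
  {n: True, b: False}


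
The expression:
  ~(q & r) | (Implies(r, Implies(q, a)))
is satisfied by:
  {a: True, q: False, r: False}
  {q: False, r: False, a: False}
  {r: True, a: True, q: False}
  {r: True, q: False, a: False}
  {a: True, q: True, r: False}
  {q: True, a: False, r: False}
  {r: True, q: True, a: True}


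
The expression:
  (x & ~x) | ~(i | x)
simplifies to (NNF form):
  ~i & ~x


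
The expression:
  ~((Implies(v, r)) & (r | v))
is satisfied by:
  {r: False}


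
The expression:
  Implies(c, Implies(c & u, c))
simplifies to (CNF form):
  True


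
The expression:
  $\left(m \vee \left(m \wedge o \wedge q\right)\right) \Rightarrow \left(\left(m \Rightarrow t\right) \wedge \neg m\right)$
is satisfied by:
  {m: False}


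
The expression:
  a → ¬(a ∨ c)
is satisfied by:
  {a: False}


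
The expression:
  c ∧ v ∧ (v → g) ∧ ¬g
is never true.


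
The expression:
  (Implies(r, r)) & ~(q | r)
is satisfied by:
  {q: False, r: False}


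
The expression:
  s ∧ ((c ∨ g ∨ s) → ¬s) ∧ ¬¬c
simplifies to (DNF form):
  False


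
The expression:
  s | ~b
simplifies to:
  s | ~b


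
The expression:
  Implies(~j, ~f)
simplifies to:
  j | ~f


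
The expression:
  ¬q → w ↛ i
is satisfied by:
  {q: True, w: True, i: False}
  {q: True, i: False, w: False}
  {q: True, w: True, i: True}
  {q: True, i: True, w: False}
  {w: True, i: False, q: False}


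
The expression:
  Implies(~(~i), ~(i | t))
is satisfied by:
  {i: False}


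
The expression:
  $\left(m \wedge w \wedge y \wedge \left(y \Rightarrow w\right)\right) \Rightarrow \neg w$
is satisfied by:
  {w: False, m: False, y: False}
  {y: True, w: False, m: False}
  {m: True, w: False, y: False}
  {y: True, m: True, w: False}
  {w: True, y: False, m: False}
  {y: True, w: True, m: False}
  {m: True, w: True, y: False}


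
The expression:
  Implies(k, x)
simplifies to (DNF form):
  x | ~k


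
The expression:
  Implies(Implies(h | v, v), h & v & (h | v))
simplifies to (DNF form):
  h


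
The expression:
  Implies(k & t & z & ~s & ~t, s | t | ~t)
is always true.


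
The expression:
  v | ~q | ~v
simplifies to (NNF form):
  True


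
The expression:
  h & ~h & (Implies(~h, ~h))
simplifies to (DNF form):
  False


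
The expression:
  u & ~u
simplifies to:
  False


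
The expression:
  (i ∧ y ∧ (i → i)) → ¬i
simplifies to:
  ¬i ∨ ¬y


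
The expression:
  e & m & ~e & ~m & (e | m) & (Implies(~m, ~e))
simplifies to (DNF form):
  False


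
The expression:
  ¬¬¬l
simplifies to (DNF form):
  ¬l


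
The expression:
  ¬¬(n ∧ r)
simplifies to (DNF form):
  n ∧ r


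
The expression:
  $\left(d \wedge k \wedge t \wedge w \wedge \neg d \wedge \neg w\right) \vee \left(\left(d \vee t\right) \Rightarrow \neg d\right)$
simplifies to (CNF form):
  $\neg d$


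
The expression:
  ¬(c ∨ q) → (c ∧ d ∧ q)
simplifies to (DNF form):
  c ∨ q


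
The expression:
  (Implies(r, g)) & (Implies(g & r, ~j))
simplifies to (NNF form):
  ~r | (g & ~j)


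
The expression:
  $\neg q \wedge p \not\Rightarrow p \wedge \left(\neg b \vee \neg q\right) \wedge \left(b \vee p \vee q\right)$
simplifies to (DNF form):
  $\text{False}$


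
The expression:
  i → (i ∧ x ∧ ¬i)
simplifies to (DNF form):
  ¬i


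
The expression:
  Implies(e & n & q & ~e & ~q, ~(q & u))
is always true.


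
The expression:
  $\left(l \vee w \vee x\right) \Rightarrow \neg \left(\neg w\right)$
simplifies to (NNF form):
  $w \vee \left(\neg l \wedge \neg x\right)$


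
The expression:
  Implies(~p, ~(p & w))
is always true.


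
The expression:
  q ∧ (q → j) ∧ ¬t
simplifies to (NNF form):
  j ∧ q ∧ ¬t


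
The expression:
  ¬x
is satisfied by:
  {x: False}


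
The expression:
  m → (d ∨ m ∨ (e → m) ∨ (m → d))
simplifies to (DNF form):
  True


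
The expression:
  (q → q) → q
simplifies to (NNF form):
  q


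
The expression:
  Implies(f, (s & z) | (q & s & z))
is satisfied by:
  {s: True, z: True, f: False}
  {s: True, z: False, f: False}
  {z: True, s: False, f: False}
  {s: False, z: False, f: False}
  {f: True, s: True, z: True}


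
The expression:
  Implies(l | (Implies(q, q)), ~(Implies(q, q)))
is never true.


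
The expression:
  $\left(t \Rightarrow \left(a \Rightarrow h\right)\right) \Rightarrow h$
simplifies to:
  $h \vee \left(a \wedge t\right)$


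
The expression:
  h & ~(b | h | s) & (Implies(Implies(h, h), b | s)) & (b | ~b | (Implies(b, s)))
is never true.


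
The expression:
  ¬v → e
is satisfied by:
  {v: True, e: True}
  {v: True, e: False}
  {e: True, v: False}


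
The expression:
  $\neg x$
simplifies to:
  $\neg x$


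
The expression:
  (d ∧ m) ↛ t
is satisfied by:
  {m: True, d: True, t: False}


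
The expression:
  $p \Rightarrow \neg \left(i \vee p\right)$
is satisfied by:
  {p: False}


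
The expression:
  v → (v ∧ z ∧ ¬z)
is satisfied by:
  {v: False}


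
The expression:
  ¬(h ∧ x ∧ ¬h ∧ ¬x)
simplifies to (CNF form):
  True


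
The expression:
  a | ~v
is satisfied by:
  {a: True, v: False}
  {v: False, a: False}
  {v: True, a: True}


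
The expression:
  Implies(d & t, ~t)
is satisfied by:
  {t: False, d: False}
  {d: True, t: False}
  {t: True, d: False}


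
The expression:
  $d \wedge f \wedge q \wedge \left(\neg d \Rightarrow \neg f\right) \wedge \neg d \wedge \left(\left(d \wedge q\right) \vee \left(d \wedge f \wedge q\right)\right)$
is never true.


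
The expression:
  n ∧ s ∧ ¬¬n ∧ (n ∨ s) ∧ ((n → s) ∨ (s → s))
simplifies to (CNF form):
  n ∧ s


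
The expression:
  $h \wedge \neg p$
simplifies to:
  $h \wedge \neg p$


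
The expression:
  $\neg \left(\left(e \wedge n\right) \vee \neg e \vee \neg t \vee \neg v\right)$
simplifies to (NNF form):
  $e \wedge t \wedge v \wedge \neg n$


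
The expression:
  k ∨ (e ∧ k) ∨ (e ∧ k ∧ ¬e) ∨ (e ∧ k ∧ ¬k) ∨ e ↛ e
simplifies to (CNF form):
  k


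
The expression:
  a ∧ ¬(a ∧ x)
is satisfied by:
  {a: True, x: False}


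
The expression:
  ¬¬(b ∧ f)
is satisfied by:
  {b: True, f: True}


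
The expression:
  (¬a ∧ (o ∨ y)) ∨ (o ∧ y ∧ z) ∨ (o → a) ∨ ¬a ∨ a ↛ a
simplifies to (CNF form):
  True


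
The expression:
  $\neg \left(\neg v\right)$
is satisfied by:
  {v: True}


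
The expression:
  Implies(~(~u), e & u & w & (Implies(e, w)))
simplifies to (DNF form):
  ~u | (e & w)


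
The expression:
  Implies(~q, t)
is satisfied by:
  {t: True, q: True}
  {t: True, q: False}
  {q: True, t: False}


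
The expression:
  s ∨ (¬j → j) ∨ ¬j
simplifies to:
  True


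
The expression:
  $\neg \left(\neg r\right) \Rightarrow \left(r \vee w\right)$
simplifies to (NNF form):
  $\text{True}$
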